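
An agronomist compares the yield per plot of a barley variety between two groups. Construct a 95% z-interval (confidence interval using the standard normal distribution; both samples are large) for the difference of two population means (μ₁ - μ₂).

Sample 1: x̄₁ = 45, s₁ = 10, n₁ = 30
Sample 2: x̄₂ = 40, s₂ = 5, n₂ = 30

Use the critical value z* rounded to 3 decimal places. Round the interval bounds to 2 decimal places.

Both samples are large (n₁ = 30 ≥ 30, n₂ = 30 ≥ 30), so a z-interval for the difference of means applies.

Point estimate: x̄₁ - x̄₂ = 45 - 40 = 5

Standard error: SE = √(s₁²/n₁ + s₂²/n₂)
= √(10²/30 + 5²/30)
= √(3.333333 + 0.833333)
= 2.041241

For 95% confidence, z* = 1.96 (from standard normal table)
Margin of error: E = z* × SE = 1.96 × 2.041241 = 4.0008

Z-interval: (x̄₁ - x̄₂) ± E = 5 ± 4.0008 = (0.9992, 9.0008)

Rounded to 2 decimal places:

(1.00, 9.00)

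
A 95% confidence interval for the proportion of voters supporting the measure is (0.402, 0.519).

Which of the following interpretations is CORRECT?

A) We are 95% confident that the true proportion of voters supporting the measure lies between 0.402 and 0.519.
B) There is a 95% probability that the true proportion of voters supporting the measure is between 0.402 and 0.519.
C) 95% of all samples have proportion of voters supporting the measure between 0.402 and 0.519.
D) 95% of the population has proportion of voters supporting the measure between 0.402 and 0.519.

A confidence interval represents our confidence in the procedure, not a probability statement about the parameter.

Key concept: If we repeated this sampling process many times and computed a 95% CI each time, about 95% of those intervals would contain the true population parameter.

For this specific interval (0.402, 0.519):
- Midpoint (point estimate): 0.4605
- Margin of error: 0.0585

The correct interpretation is the one stating confidence that the true parameter lies in the interval — option A.

A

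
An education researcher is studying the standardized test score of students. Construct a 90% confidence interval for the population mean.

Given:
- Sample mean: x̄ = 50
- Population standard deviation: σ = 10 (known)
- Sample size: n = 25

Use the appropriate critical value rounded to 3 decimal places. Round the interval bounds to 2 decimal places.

The population standard deviation σ is known, so use a z-interval (standard normal critical value).

For 90% confidence, z* = 1.645 (from standard normal table)

Standard error: SE = σ/√n = 10/√25 = 2.000000

Margin of error: E = z* × SE = 1.645 × 2.000000 = 3.2900

Z-interval: x̄ ± E = 50 ± 3.2900 = (46.7100, 53.2900)

Rounded to 2 decimal places:

(46.71, 53.29)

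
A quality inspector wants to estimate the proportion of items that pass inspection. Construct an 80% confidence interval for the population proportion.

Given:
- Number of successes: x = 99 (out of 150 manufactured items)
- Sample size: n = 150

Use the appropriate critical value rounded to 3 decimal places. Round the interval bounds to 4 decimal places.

Sample proportion: p̂ = 99/150 = 0.660000

Check conditions for normal approximation:
  np̂ = 99 ≥ 10 ✓
  n(1-p̂) = 51 ≥ 10 ✓

The sample is large enough, so use a z-interval (normal approximation) for the proportion.

For 80% confidence, z* = 1.282 (from standard normal table)

Standard error: SE = √(p̂(1-p̂)/n) = √(0.660000×0.340000/150) = 0.03867816

Margin of error: E = z* × SE = 1.282 × 0.03867816 = 0.049585

Z-interval: p̂ ± E = 0.660000 ± 0.049585 = (0.610415, 0.709585)

Rounded to 4 decimal places:

(0.6104, 0.7096)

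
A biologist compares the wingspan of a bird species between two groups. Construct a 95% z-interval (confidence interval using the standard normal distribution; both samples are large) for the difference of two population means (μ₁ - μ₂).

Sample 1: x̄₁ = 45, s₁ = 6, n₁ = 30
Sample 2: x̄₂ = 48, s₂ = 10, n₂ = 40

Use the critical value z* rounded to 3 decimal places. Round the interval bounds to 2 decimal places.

Both samples are large (n₁ = 30 ≥ 30, n₂ = 40 ≥ 30), so a z-interval for the difference of means applies.

Point estimate: x̄₁ - x̄₂ = 45 - 48 = -3

Standard error: SE = √(s₁²/n₁ + s₂²/n₂)
= √(6²/30 + 10²/40)
= √(1.200000 + 2.500000)
= 1.923538

For 95% confidence, z* = 1.96 (from standard normal table)
Margin of error: E = z* × SE = 1.96 × 1.923538 = 3.7701

Z-interval: (x̄₁ - x̄₂) ± E = -3 ± 3.7701 = (-6.7701, 0.7701)

Rounded to 2 decimal places:

(-6.77, 0.77)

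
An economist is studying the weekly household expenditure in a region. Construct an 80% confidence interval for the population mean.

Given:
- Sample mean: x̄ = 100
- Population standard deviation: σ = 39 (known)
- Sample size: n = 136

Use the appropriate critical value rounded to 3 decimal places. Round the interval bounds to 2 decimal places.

The population standard deviation σ is known, so use a z-interval (standard normal critical value).

For 80% confidence, z* = 1.282 (from standard normal table)

Standard error: SE = σ/√n = 39/√136 = 3.344222

Margin of error: E = z* × SE = 1.282 × 3.344222 = 4.2873

Z-interval: x̄ ± E = 100 ± 4.2873 = (95.7127, 104.2873)

Rounded to 2 decimal places:

(95.71, 104.29)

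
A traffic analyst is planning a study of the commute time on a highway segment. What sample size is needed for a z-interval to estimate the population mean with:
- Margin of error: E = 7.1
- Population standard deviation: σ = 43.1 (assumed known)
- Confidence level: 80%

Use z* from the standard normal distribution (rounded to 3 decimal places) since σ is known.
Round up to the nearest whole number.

Using z* since population σ is known (z-interval formula).

For 80% confidence, z* = 1.282 (from standard normal table)

Sample size formula for z-interval: n = (z*σ/E)²

n = (1.282 × 43.1 / 7.1)²
  = (7.782282)²
  = 60.5639

Round up to the nearest whole number: n = 61

61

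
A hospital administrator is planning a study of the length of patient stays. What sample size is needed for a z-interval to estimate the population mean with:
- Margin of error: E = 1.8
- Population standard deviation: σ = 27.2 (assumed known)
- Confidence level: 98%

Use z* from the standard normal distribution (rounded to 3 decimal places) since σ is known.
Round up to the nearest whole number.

Using z* since population σ is known (z-interval formula).

For 98% confidence, z* = 2.326 (from standard normal table)

Sample size formula for z-interval: n = (z*σ/E)²

n = (2.326 × 27.2 / 1.8)²
  = (35.148444)²
  = 1235.4131

Round up to the nearest whole number: n = 1236

1236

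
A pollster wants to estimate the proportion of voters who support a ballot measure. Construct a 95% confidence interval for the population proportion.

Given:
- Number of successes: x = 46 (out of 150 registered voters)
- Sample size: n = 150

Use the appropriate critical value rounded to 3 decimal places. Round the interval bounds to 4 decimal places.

Sample proportion: p̂ = 46/150 = 0.306667

Check conditions for normal approximation:
  np̂ = 46 ≥ 10 ✓
  n(1-p̂) = 104 ≥ 10 ✓

The sample is large enough, so use a z-interval (normal approximation) for the proportion.

For 95% confidence, z* = 1.96 (from standard normal table)

Standard error: SE = √(p̂(1-p̂)/n) = √(0.306667×0.693333/150) = 0.03764946

Margin of error: E = z* × SE = 1.96 × 0.03764946 = 0.073793

Z-interval: p̂ ± E = 0.306667 ± 0.073793 = (0.232874, 0.380460)

Rounded to 4 decimal places:

(0.2329, 0.3805)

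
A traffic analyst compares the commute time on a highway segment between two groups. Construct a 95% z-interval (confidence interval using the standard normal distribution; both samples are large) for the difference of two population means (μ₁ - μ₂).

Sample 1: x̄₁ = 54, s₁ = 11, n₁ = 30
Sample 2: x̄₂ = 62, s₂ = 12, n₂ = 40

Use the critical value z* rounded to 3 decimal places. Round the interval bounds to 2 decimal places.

Both samples are large (n₁ = 30 ≥ 30, n₂ = 40 ≥ 30), so a z-interval for the difference of means applies.

Point estimate: x̄₁ - x̄₂ = 54 - 62 = -8

Standard error: SE = √(s₁²/n₁ + s₂²/n₂)
= √(11²/30 + 12²/40)
= √(4.033333 + 3.600000)
= 2.762849

For 95% confidence, z* = 1.96 (from standard normal table)
Margin of error: E = z* × SE = 1.96 × 2.762849 = 5.4152

Z-interval: (x̄₁ - x̄₂) ± E = -8 ± 5.4152 = (-13.4152, -2.5848)

Rounded to 2 decimal places:

(-13.42, -2.58)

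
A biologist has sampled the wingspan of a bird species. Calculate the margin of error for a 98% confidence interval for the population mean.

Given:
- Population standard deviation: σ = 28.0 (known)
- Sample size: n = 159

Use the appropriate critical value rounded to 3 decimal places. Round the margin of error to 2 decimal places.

The population standard deviation σ is known, so use the z-interval margin of error formula.

For 98% confidence, z* = 2.326 (from standard normal table)

Margin of error formula for z-interval: E = z* × σ/√n

E = 2.326 × 28.0/√159
  = 2.326 × 2.2205444
  = 5.16499

Rounded to 2 decimal places:

5.16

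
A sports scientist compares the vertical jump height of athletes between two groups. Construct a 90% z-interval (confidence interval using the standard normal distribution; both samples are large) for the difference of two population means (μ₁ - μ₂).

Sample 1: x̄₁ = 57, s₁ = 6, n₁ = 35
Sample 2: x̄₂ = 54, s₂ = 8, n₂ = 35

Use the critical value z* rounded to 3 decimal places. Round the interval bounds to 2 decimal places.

Both samples are large (n₁ = 35 ≥ 30, n₂ = 35 ≥ 30), so a z-interval for the difference of means applies.

Point estimate: x̄₁ - x̄₂ = 57 - 54 = 3

Standard error: SE = √(s₁²/n₁ + s₂²/n₂)
= √(6²/35 + 8²/35)
= √(1.028571 + 1.828571)
= 1.690309

For 90% confidence, z* = 1.645 (from standard normal table)
Margin of error: E = z* × SE = 1.645 × 1.690309 = 2.7806

Z-interval: (x̄₁ - x̄₂) ± E = 3 ± 2.7806 = (0.2194, 5.7806)

Rounded to 2 decimal places:

(0.22, 5.78)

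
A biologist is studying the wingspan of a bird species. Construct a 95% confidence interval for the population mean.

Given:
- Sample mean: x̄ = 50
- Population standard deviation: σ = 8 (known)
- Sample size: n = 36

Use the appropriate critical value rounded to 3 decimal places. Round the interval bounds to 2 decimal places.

The population standard deviation σ is known, so use a z-interval (standard normal critical value).

For 95% confidence, z* = 1.96 (from standard normal table)

Standard error: SE = σ/√n = 8/√36 = 1.333333

Margin of error: E = z* × SE = 1.96 × 1.333333 = 2.6133

Z-interval: x̄ ± E = 50 ± 2.6133 = (47.3867, 52.6133)

Rounded to 2 decimal places:

(47.39, 52.61)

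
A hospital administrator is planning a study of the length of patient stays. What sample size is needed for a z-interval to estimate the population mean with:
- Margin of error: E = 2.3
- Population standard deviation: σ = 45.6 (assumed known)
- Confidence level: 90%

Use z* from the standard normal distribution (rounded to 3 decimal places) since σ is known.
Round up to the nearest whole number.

Using z* since population σ is known (z-interval formula).

For 90% confidence, z* = 1.645 (from standard normal table)

Sample size formula for z-interval: n = (z*σ/E)²

n = (1.645 × 45.6 / 2.3)²
  = (32.613913)²
  = 1063.6673

Round up to the nearest whole number: n = 1064

1064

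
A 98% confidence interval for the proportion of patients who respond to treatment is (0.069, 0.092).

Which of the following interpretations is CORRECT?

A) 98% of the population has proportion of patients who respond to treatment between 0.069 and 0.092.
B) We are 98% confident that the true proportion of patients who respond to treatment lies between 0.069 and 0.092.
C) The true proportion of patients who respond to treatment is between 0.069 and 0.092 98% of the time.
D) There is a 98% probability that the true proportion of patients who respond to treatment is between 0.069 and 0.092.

A confidence interval represents our confidence in the procedure, not a probability statement about the parameter.

Key concept: If we repeated this sampling process many times and computed a 98% CI each time, about 98% of those intervals would contain the true population parameter.

For this specific interval (0.069, 0.092):
- Midpoint (point estimate): 0.0805
- Margin of error: 0.0115

The correct interpretation is the one stating confidence that the true parameter lies in the interval — option B.

B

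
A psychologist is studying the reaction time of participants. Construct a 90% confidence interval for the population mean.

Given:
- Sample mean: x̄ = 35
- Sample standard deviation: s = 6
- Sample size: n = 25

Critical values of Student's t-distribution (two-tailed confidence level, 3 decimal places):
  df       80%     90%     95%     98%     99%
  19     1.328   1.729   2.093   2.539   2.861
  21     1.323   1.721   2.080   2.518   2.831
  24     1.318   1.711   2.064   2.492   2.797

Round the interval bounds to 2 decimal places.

The population standard deviation σ is unknown (only the sample standard deviation s is given), so use a t-interval with df = n - 1 = 25 - 1 = 24.

For 90% confidence with df = 24, t* = 1.711 (from t-table)

Standard error: SE = s/√n = 6/√25 = 1.200000

Margin of error: E = t* × SE = 1.711 × 1.200000 = 2.0532

T-interval: x̄ ± E = 35 ± 2.0532 = (32.9468, 37.0532)

Rounded to 2 decimal places:

(32.95, 37.05)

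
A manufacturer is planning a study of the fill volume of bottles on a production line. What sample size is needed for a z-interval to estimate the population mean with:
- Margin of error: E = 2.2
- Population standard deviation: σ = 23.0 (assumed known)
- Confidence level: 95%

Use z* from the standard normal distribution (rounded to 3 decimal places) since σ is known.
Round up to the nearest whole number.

Using z* since population σ is known (z-interval formula).

For 95% confidence, z* = 1.96 (from standard normal table)

Sample size formula for z-interval: n = (z*σ/E)²

n = (1.96 × 23.0 / 2.2)²
  = (20.490909)²
  = 419.8774

Round up to the nearest whole number: n = 420

420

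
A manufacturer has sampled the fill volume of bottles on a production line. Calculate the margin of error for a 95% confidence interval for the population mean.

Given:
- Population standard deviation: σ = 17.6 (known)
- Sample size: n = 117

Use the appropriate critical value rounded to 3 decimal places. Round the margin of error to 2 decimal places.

The population standard deviation σ is known, so use the z-interval margin of error formula.

For 95% confidence, z* = 1.96 (from standard normal table)

Margin of error formula for z-interval: E = z* × σ/√n

E = 1.96 × 17.6/√117
  = 1.96 × 1.627121
  = 3.1892

Rounded to 2 decimal places:

3.19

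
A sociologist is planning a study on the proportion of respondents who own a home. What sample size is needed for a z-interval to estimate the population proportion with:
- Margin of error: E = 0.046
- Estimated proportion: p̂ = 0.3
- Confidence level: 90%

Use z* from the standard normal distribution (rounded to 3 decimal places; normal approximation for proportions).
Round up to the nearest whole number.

Using z* for proportion z-interval (normal approximation).

For 90% confidence, z* = 1.645 (from standard normal table)

Sample size formula for proportion z-interval: n = z*²p̂(1-p̂)/E²

n = 1.645² × 0.3 × 0.7 / 0.046²
  = 2.706025 × 0.21 / 0.002116
  = 268.5564

Round up to the nearest whole number: n = 269

269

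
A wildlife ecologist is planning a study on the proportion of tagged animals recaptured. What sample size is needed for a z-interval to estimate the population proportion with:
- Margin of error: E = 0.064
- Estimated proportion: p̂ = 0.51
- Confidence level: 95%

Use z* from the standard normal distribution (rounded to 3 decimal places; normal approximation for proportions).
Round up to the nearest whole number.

Using z* for proportion z-interval (normal approximation).

For 95% confidence, z* = 1.96 (from standard normal table)

Sample size formula for proportion z-interval: n = z*²p̂(1-p̂)/E²

n = 1.96² × 0.51 × 0.49 / 0.064²
  = 3.8416 × 0.2499 / 0.004096
  = 234.3789

Round up to the nearest whole number: n = 235

235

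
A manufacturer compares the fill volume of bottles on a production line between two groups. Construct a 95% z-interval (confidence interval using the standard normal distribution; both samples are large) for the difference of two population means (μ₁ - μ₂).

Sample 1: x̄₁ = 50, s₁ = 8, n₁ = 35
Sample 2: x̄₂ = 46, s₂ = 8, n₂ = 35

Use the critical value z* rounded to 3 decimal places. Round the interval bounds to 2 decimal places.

Both samples are large (n₁ = 35 ≥ 30, n₂ = 35 ≥ 30), so a z-interval for the difference of means applies.

Point estimate: x̄₁ - x̄₂ = 50 - 46 = 4

Standard error: SE = √(s₁²/n₁ + s₂²/n₂)
= √(8²/35 + 8²/35)
= √(1.828571 + 1.828571)
= 1.912366

For 95% confidence, z* = 1.96 (from standard normal table)
Margin of error: E = z* × SE = 1.96 × 1.912366 = 3.7482

Z-interval: (x̄₁ - x̄₂) ± E = 4 ± 3.7482 = (0.2518, 7.7482)

Rounded to 2 decimal places:

(0.25, 7.75)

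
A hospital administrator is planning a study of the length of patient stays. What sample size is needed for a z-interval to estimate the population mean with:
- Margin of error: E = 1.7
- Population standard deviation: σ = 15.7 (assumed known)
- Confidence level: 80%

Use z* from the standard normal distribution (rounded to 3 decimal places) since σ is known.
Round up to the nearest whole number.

Using z* since population σ is known (z-interval formula).

For 80% confidence, z* = 1.282 (from standard normal table)

Sample size formula for z-interval: n = (z*σ/E)²

n = (1.282 × 15.7 / 1.7)²
  = (11.839647)²
  = 140.1772

Round up to the nearest whole number: n = 141

141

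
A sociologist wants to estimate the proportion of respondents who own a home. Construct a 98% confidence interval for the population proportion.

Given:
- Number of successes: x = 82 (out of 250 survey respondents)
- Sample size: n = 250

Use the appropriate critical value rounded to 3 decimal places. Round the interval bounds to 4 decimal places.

Sample proportion: p̂ = 82/250 = 0.328000

Check conditions for normal approximation:
  np̂ = 82 ≥ 10 ✓
  n(1-p̂) = 168 ≥ 10 ✓

The sample is large enough, so use a z-interval (normal approximation) for the proportion.

For 98% confidence, z* = 2.326 (from standard normal table)

Standard error: SE = √(p̂(1-p̂)/n) = √(0.328000×0.672000/250) = 0.02969283

Margin of error: E = z* × SE = 2.326 × 0.02969283 = 0.069066

Z-interval: p̂ ± E = 0.328000 ± 0.069066 = (0.258934, 0.397066)

Rounded to 4 decimal places:

(0.2589, 0.3971)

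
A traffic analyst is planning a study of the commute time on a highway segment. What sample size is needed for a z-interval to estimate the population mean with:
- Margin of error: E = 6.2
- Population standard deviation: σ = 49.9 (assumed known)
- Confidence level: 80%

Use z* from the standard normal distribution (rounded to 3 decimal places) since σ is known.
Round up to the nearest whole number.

Using z* since population σ is known (z-interval formula).

For 80% confidence, z* = 1.282 (from standard normal table)

Sample size formula for z-interval: n = (z*σ/E)²

n = (1.282 × 49.9 / 6.2)²
  = (10.318032)²
  = 106.4618

Round up to the nearest whole number: n = 107

107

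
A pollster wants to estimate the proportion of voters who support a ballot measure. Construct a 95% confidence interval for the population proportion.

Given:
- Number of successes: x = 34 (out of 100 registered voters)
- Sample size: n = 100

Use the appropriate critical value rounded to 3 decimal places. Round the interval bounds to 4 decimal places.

Sample proportion: p̂ = 34/100 = 0.340000

Check conditions for normal approximation:
  np̂ = 34 ≥ 10 ✓
  n(1-p̂) = 66 ≥ 10 ✓

The sample is large enough, so use a z-interval (normal approximation) for the proportion.

For 95% confidence, z* = 1.96 (from standard normal table)

Standard error: SE = √(p̂(1-p̂)/n) = √(0.340000×0.660000/100) = 0.04737088

Margin of error: E = z* × SE = 1.96 × 0.04737088 = 0.092847

Z-interval: p̂ ± E = 0.340000 ± 0.092847 = (0.247153, 0.432847)

Rounded to 4 decimal places:

(0.2472, 0.4328)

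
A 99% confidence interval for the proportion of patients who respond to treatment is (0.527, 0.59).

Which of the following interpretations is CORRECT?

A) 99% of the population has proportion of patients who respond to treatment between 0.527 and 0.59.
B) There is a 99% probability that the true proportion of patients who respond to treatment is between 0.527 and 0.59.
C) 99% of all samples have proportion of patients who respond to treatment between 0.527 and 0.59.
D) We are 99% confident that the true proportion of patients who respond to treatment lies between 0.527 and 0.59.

A confidence interval represents our confidence in the procedure, not a probability statement about the parameter.

Key concept: If we repeated this sampling process many times and computed a 99% CI each time, about 99% of those intervals would contain the true population parameter.

For this specific interval (0.527, 0.59):
- Midpoint (point estimate): 0.5585
- Margin of error: 0.0315

The correct interpretation is the one stating confidence that the true parameter lies in the interval — option D.

D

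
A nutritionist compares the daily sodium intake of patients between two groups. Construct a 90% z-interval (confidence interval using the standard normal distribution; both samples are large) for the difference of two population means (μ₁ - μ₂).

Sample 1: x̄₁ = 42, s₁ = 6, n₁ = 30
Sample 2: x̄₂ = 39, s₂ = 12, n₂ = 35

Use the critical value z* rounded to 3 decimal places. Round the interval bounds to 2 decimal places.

Both samples are large (n₁ = 30 ≥ 30, n₂ = 35 ≥ 30), so a z-interval for the difference of means applies.

Point estimate: x̄₁ - x̄₂ = 42 - 39 = 3

Standard error: SE = √(s₁²/n₁ + s₂²/n₂)
= √(6²/30 + 12²/35)
= √(1.200000 + 4.114286)
= 2.305273

For 90% confidence, z* = 1.645 (from standard normal table)
Margin of error: E = z* × SE = 1.645 × 2.305273 = 3.7922

Z-interval: (x̄₁ - x̄₂) ± E = 3 ± 3.7922 = (-0.7922, 6.7922)

Rounded to 2 decimal places:

(-0.79, 6.79)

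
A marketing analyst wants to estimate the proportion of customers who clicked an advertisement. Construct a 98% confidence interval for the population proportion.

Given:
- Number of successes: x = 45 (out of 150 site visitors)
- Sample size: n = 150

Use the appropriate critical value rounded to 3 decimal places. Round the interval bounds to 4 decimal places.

Sample proportion: p̂ = 45/150 = 0.300000

Check conditions for normal approximation:
  np̂ = 45 ≥ 10 ✓
  n(1-p̂) = 105 ≥ 10 ✓

The sample is large enough, so use a z-interval (normal approximation) for the proportion.

For 98% confidence, z* = 2.326 (from standard normal table)

Standard error: SE = √(p̂(1-p̂)/n) = √(0.300000×0.700000/150) = 0.03741657

Margin of error: E = z* × SE = 2.326 × 0.03741657 = 0.087031

Z-interval: p̂ ± E = 0.300000 ± 0.087031 = (0.212969, 0.387031)

Rounded to 4 decimal places:

(0.2130, 0.3870)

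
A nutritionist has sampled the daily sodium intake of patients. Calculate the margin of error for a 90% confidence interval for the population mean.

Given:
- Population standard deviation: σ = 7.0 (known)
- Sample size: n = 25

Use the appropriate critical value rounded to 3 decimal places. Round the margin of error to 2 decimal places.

The population standard deviation σ is known, so use the z-interval margin of error formula.

For 90% confidence, z* = 1.645 (from standard normal table)

Margin of error formula for z-interval: E = z* × σ/√n

E = 1.645 × 7.0/√25
  = 1.645 × 1.400000
  = 2.3030

Rounded to 2 decimal places:

2.30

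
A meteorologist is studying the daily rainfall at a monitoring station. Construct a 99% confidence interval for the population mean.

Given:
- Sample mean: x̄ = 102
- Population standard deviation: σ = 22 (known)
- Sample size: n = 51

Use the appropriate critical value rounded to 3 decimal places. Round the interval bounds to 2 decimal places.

The population standard deviation σ is known, so use a z-interval (standard normal critical value).

For 99% confidence, z* = 2.576 (from standard normal table)

Standard error: SE = σ/√n = 22/√51 = 3.080616

Margin of error: E = z* × SE = 2.576 × 3.080616 = 7.9357

Z-interval: x̄ ± E = 102 ± 7.9357 = (94.0643, 109.9357)

Rounded to 2 decimal places:

(94.06, 109.94)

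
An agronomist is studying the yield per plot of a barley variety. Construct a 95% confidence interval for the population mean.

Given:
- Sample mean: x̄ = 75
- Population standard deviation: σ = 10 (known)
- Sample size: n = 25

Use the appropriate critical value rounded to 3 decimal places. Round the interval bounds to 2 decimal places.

The population standard deviation σ is known, so use a z-interval (standard normal critical value).

For 95% confidence, z* = 1.96 (from standard normal table)

Standard error: SE = σ/√n = 10/√25 = 2.000000

Margin of error: E = z* × SE = 1.96 × 2.000000 = 3.9200

Z-interval: x̄ ± E = 75 ± 3.9200 = (71.0800, 78.9200)

Rounded to 2 decimal places:

(71.08, 78.92)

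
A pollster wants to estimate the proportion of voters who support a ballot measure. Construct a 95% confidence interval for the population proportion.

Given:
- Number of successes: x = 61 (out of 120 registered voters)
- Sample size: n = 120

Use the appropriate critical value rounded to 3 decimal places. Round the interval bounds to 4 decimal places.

Sample proportion: p̂ = 61/120 = 0.508333

Check conditions for normal approximation:
  np̂ = 61 ≥ 10 ✓
  n(1-p̂) = 59 ≥ 10 ✓

The sample is large enough, so use a z-interval (normal approximation) for the proportion.

For 95% confidence, z* = 1.96 (from standard normal table)

Standard error: SE = √(p̂(1-p̂)/n) = √(0.508333×0.491667/120) = 0.04563721

Margin of error: E = z* × SE = 1.96 × 0.04563721 = 0.089449

Z-interval: p̂ ± E = 0.508333 ± 0.089449 = (0.418884, 0.597782)

Rounded to 4 decimal places:

(0.4189, 0.5978)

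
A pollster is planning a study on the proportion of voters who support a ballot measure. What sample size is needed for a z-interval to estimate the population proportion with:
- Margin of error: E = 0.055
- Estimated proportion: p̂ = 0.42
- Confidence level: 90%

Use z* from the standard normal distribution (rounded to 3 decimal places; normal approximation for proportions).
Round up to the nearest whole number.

Using z* for proportion z-interval (normal approximation).

For 90% confidence, z* = 1.645 (from standard normal table)

Sample size formula for proportion z-interval: n = z*²p̂(1-p̂)/E²

n = 1.645² × 0.42 × 0.58 / 0.055²
  = 2.706025 × 0.2436 / 0.003025
  = 217.9133

Round up to the nearest whole number: n = 218

218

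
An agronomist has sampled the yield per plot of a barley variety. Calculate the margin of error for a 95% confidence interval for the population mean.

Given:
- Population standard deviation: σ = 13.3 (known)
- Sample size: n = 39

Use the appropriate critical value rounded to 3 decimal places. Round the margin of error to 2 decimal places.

The population standard deviation σ is known, so use the z-interval margin of error formula.

For 95% confidence, z* = 1.96 (from standard normal table)

Margin of error formula for z-interval: E = z* × σ/√n

E = 1.96 × 13.3/√39
  = 1.96 × 2.129704
  = 4.1742

Rounded to 2 decimal places:

4.17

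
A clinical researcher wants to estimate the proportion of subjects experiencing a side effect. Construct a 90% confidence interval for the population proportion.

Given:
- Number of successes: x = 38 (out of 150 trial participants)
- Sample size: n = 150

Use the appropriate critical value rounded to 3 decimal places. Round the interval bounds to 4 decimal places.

Sample proportion: p̂ = 38/150 = 0.253333

Check conditions for normal approximation:
  np̂ = 38 ≥ 10 ✓
  n(1-p̂) = 112 ≥ 10 ✓

The sample is large enough, so use a z-interval (normal approximation) for the proportion.

For 90% confidence, z* = 1.645 (from standard normal table)

Standard error: SE = √(p̂(1-p̂)/n) = √(0.253333×0.746667/150) = 0.03551108

Margin of error: E = z* × SE = 1.645 × 0.03551108 = 0.058416

Z-interval: p̂ ± E = 0.253333 ± 0.058416 = (0.194918, 0.311749)

Rounded to 4 decimal places:

(0.1949, 0.3117)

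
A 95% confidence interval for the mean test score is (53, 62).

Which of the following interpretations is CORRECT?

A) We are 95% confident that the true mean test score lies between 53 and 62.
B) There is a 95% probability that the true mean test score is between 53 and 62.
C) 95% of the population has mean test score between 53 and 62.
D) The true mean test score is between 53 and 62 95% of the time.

A confidence interval represents our confidence in the procedure, not a probability statement about the parameter.

Key concept: If we repeated this sampling process many times and computed a 95% CI each time, about 95% of those intervals would contain the true population parameter.

For this specific interval (53, 62):
- Midpoint (point estimate): 57.5
- Margin of error: 4.5

The correct interpretation is the one stating confidence that the true parameter lies in the interval — option A.

A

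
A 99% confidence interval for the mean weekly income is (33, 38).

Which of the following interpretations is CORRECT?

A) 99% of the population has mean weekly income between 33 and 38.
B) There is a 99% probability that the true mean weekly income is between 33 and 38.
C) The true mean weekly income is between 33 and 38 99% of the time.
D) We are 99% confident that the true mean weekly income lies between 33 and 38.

A confidence interval represents our confidence in the procedure, not a probability statement about the parameter.

Key concept: If we repeated this sampling process many times and computed a 99% CI each time, about 99% of those intervals would contain the true population parameter.

For this specific interval (33, 38):
- Midpoint (point estimate): 35.5
- Margin of error: 2.5

The correct interpretation is the one stating confidence that the true parameter lies in the interval — option D.

D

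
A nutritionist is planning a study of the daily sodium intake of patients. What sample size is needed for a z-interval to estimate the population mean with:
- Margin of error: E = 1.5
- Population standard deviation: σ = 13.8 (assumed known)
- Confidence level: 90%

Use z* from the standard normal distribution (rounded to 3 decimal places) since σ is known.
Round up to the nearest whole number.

Using z* since population σ is known (z-interval formula).

For 90% confidence, z* = 1.645 (from standard normal table)

Sample size formula for z-interval: n = (z*σ/E)²

n = (1.645 × 13.8 / 1.5)²
  = (15.134000)²
  = 229.0380

Round up to the nearest whole number: n = 230

230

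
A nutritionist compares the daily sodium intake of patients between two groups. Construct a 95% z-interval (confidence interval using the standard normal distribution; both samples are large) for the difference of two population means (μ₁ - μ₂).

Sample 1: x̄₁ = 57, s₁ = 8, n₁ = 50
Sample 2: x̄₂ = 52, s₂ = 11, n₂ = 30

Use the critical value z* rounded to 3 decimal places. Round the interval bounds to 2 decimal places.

Both samples are large (n₁ = 50 ≥ 30, n₂ = 30 ≥ 30), so a z-interval for the difference of means applies.

Point estimate: x̄₁ - x̄₂ = 57 - 52 = 5

Standard error: SE = √(s₁²/n₁ + s₂²/n₂)
= √(8²/50 + 11²/30)
= √(1.280000 + 4.033333)
= 2.305067

For 95% confidence, z* = 1.96 (from standard normal table)
Margin of error: E = z* × SE = 1.96 × 2.305067 = 4.5179

Z-interval: (x̄₁ - x̄₂) ± E = 5 ± 4.5179 = (0.4821, 9.5179)

Rounded to 2 decimal places:

(0.48, 9.52)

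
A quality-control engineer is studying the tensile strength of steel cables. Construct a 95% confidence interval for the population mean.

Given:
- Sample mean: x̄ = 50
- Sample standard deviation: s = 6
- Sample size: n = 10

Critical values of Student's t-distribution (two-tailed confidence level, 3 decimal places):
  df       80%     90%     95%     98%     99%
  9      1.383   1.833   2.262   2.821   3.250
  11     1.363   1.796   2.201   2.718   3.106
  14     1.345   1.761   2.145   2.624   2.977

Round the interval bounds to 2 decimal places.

The population standard deviation σ is unknown (only the sample standard deviation s is given), so use a t-interval with df = n - 1 = 10 - 1 = 9.

For 95% confidence with df = 9, t* = 2.262 (from t-table)

Standard error: SE = s/√n = 6/√10 = 1.897367

Margin of error: E = t* × SE = 2.262 × 1.897367 = 4.2918

T-interval: x̄ ± E = 50 ± 4.2918 = (45.7082, 54.2918)

Rounded to 2 decimal places:

(45.71, 54.29)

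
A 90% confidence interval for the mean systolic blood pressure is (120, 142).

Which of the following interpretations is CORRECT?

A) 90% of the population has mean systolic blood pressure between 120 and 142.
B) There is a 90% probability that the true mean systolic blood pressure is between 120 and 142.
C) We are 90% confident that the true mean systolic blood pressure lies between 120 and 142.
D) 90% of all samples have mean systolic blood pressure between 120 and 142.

A confidence interval represents our confidence in the procedure, not a probability statement about the parameter.

Key concept: If we repeated this sampling process many times and computed a 90% CI each time, about 90% of those intervals would contain the true population parameter.

For this specific interval (120, 142):
- Midpoint (point estimate): 131
- Margin of error: 11

The correct interpretation is the one stating confidence that the true parameter lies in the interval — option C.

C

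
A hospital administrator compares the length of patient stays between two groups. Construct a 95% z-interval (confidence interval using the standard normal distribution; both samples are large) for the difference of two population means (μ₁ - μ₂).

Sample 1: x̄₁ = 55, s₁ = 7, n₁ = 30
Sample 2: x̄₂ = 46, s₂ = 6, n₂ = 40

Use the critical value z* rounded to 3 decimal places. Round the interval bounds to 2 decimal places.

Both samples are large (n₁ = 30 ≥ 30, n₂ = 40 ≥ 30), so a z-interval for the difference of means applies.

Point estimate: x̄₁ - x̄₂ = 55 - 46 = 9

Standard error: SE = √(s₁²/n₁ + s₂²/n₂)
= √(7²/30 + 6²/40)
= √(1.633333 + 0.900000)
= 1.591645

For 95% confidence, z* = 1.96 (from standard normal table)
Margin of error: E = z* × SE = 1.96 × 1.591645 = 3.1196

Z-interval: (x̄₁ - x̄₂) ± E = 9 ± 3.1196 = (5.8804, 12.1196)

Rounded to 2 decimal places:

(5.88, 12.12)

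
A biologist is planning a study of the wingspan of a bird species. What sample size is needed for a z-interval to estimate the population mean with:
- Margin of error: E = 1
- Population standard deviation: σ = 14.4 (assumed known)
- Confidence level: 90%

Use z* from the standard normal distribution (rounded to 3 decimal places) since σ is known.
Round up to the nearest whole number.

Using z* since population σ is known (z-interval formula).

For 90% confidence, z* = 1.645 (from standard normal table)

Sample size formula for z-interval: n = (z*σ/E)²

n = (1.645 × 14.4 / 1)²
  = (23.688000)²
  = 561.1213

Round up to the nearest whole number: n = 562

562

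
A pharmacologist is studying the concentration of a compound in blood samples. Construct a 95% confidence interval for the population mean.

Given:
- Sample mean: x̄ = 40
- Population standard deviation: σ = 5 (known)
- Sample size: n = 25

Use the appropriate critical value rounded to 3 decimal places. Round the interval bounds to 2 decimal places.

The population standard deviation σ is known, so use a z-interval (standard normal critical value).

For 95% confidence, z* = 1.96 (from standard normal table)

Standard error: SE = σ/√n = 5/√25 = 1.000000

Margin of error: E = z* × SE = 1.96 × 1.000000 = 1.9600

Z-interval: x̄ ± E = 40 ± 1.9600 = (38.0400, 41.9600)

Rounded to 2 decimal places:

(38.04, 41.96)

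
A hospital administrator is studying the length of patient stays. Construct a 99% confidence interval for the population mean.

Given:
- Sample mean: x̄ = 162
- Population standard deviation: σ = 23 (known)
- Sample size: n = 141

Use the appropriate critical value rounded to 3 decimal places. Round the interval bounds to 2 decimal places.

The population standard deviation σ is known, so use a z-interval (standard normal critical value).

For 99% confidence, z* = 2.576 (from standard normal table)

Standard error: SE = σ/√n = 23/√141 = 1.936949

Margin of error: E = z* × SE = 2.576 × 1.936949 = 4.9896

Z-interval: x̄ ± E = 162 ± 4.9896 = (157.0104, 166.9896)

Rounded to 2 decimal places:

(157.01, 166.99)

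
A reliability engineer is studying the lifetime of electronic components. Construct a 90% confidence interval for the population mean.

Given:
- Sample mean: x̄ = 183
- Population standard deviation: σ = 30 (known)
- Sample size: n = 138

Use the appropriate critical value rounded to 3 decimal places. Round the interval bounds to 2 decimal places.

The population standard deviation σ is known, so use a z-interval (standard normal critical value).

For 90% confidence, z* = 1.645 (from standard normal table)

Standard error: SE = σ/√n = 30/√138 = 2.553770

Margin of error: E = z* × SE = 1.645 × 2.553770 = 4.2010

Z-interval: x̄ ± E = 183 ± 4.2010 = (178.7990, 187.2010)

Rounded to 2 decimal places:

(178.80, 187.20)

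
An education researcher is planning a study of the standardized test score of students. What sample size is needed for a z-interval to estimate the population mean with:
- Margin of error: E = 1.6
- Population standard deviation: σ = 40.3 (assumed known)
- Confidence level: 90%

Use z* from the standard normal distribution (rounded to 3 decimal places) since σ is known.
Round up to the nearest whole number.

Using z* since population σ is known (z-interval formula).

For 90% confidence, z* = 1.645 (from standard normal table)

Sample size formula for z-interval: n = (z*σ/E)²

n = (1.645 × 40.3 / 1.6)²
  = (41.433437)²
  = 1716.7297

Round up to the nearest whole number: n = 1717

1717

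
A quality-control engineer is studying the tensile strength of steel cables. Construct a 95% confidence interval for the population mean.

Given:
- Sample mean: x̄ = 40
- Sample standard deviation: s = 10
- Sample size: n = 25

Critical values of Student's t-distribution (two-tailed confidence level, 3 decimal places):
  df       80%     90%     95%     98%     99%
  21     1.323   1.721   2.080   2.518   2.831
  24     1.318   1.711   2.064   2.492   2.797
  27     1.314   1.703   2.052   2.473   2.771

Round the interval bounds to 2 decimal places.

The population standard deviation σ is unknown (only the sample standard deviation s is given), so use a t-interval with df = n - 1 = 25 - 1 = 24.

For 95% confidence with df = 24, t* = 2.064 (from t-table)

Standard error: SE = s/√n = 10/√25 = 2.000000

Margin of error: E = t* × SE = 2.064 × 2.000000 = 4.1280

T-interval: x̄ ± E = 40 ± 4.1280 = (35.8720, 44.1280)

Rounded to 2 decimal places:

(35.87, 44.13)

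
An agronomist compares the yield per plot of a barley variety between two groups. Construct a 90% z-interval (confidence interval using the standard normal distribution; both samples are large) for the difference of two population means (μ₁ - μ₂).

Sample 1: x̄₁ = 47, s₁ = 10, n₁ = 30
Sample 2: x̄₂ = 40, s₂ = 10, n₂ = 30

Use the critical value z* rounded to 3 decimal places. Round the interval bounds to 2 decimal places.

Both samples are large (n₁ = 30 ≥ 30, n₂ = 30 ≥ 30), so a z-interval for the difference of means applies.

Point estimate: x̄₁ - x̄₂ = 47 - 40 = 7

Standard error: SE = √(s₁²/n₁ + s₂²/n₂)
= √(10²/30 + 10²/30)
= √(3.333333 + 3.333333)
= 2.581989

For 90% confidence, z* = 1.645 (from standard normal table)
Margin of error: E = z* × SE = 1.645 × 2.581989 = 4.2474

Z-interval: (x̄₁ - x̄₂) ± E = 7 ± 4.2474 = (2.7526, 11.2474)

Rounded to 2 decimal places:

(2.75, 11.25)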